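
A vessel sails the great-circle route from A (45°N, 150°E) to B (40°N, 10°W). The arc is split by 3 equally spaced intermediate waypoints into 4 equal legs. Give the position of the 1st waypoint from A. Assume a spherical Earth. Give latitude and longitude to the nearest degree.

≈ (67°N, 135°E)

Write both endpoints as unit vectors p₁, p₂ with components (cos φ cos λ, cos φ sin λ, sin φ).
The central angle between the endpoints is δ = arccos(p₁·p₂) ≈ 1.625 rad (93.1°).
Interpolate at f = 1/4 with slerp weights a = sin((1−f)δ)/sin δ ≈ 0.940, b = sin(fδ)/sin δ ≈ 0.396.
p = a·p₁ + b·p₂ ≈ (-0.277, 0.280, 0.919); φ = arcsin(p_z) ≈ 66.81°, λ = atan2(p_y, p_x) ≈ 134.73°.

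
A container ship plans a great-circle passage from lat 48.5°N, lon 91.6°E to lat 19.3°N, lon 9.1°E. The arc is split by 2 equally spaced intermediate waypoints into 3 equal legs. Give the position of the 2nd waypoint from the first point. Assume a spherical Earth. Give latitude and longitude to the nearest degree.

Write both endpoints as unit vectors p₁, p₂ with components (cos φ cos λ, cos φ sin λ, sin φ).
The central angle between the endpoints is δ = arccos(p₁·p₂) ≈ 1.235 rad (70.8°).
Interpolate at f = 2/3 with slerp weights a = sin((1−f)δ)/sin δ ≈ 0.424, b = sin(fδ)/sin δ ≈ 0.777.
p = a·p₁ + b·p₂ ≈ (0.716, 0.397, 0.574); φ = arcsin(p_z) ≈ 35.05°, λ = atan2(p_y, p_x) ≈ 28.98°.

≈ lat 35°N, lon 29°E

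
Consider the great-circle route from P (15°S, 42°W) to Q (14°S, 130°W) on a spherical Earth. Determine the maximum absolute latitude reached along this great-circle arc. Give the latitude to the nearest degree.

The great circle lies in the plane with unit normal n̂ = (p₁ × p₂)/|p₁ × p₂|.
Here n̂_z ≈ -0.941; the vertex latitude is φ_max = arccos|n̂_z| ≈ 19.8°.
Check via Clairaut: cos φ_max = |cos φ₁| · sin C = cos(15.0°)·sin(103.1°) ≈ 0.941, again giving ≈ 19.8°.

≈ 20°S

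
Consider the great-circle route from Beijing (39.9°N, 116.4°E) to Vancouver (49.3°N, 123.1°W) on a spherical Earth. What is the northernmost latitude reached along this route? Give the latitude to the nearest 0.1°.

The great circle lies in the plane with unit normal n̂ = (p₁ × p₂)/|p₁ × p₂|.
Here n̂_z ≈ +0.443; the vertex latitude is φ_max = arccos|n̂_z| ≈ 63.7°.

≈ 63.7°N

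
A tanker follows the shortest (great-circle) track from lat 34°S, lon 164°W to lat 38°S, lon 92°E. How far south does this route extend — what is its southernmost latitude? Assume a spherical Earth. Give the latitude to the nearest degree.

The great circle lies in the plane with unit normal n̂ = (p₁ × p₂)/|p₁ × p₂|.
Here n̂_z ≈ -0.645; the vertex latitude is φ_max = arccos|n̂_z| ≈ 49.8°.
Check via Clairaut: cos φ_max = |cos φ₁| · sin C = cos(34.0°)·sin(128.9°) ≈ 0.645, again giving ≈ 49.8°.

≈ 50°S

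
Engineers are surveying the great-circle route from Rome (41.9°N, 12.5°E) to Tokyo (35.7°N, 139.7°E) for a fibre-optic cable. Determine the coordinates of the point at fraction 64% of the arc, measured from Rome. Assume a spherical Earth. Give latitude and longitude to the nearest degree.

≈ 57°N, 104°E

Convert each endpoint to a unit vector on the sphere (x = cos φ cos λ, y = cos φ sin λ, z = sin φ).
The central angle between the endpoints is δ = arccos(p₁·p₂) ≈ 1.547 rad (88.6°).
Interpolate at f = 0.64 with slerp weights a = sin((1−f)δ)/sin δ ≈ 0.529, b = sin(fδ)/sin δ ≈ 0.836.
p = a·p₁ + b·p₂ ≈ (-0.134, 0.524, 0.841); φ = arcsin(p_z) ≈ 57.24°, λ = atan2(p_y, p_x) ≈ 104.31°.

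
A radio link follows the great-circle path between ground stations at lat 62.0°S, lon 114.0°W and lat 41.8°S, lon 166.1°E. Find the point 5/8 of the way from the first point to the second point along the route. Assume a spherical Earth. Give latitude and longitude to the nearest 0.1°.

≈ lat 55.1°S, lon 174.1°W

From cos δ = sin φ₁ sin φ₂ + cos φ₁ cos φ₂ cos Δλ, the central angle is δ ≈ 0.863 rad (49.5°).
Interpolate at f = 5/8 with slerp weights a = sin((1−f)δ)/sin δ ≈ 0.419, b = sin(fδ)/sin δ ≈ 0.676.
p = a·p₁ + b·p₂ ≈ (-0.569, -0.058, -0.820); φ = arcsin(p_z) ≈ -55.10°, λ = atan2(p_y, p_x) ≈ -174.14°.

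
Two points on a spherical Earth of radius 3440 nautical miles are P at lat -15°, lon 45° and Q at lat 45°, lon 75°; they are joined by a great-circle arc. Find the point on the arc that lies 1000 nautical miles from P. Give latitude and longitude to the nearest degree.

Write both endpoints as unit vectors p₁, p₂ with components (cos φ cos λ, cos φ sin λ, sin φ).
The central angle between the endpoints is δ = arccos(p₁·p₂) ≈ 1.150 rad (65.9°). The total great-circle distance is δ·R ≈ 1.150 × 3440 ≈ 3956 nmi, so the target fraction is f = 1000/3956 ≈ 0.253.
Interpolate at f ≈ 0.253 with slerp weights a = sin((1−f)δ)/sin δ ≈ 0.830, b = sin(fδ)/sin δ ≈ 0.314.
p = a·p₁ + b·p₂ ≈ (0.624, 0.781, 0.007); φ = arcsin(p_z) ≈ 0.42°, λ = atan2(p_y, p_x) ≈ 51.37°.

≈ lat 0°, lon 51°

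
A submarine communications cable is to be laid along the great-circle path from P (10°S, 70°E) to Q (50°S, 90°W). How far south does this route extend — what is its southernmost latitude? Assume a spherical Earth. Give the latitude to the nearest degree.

The great circle lies in the plane with unit normal n̂ = (p₁ × p₂)/|p₁ × p₂|.
Here n̂_z ≈ -0.244; the vertex latitude is φ_max = arccos|n̂_z| ≈ 75.9°.

≈ 76°S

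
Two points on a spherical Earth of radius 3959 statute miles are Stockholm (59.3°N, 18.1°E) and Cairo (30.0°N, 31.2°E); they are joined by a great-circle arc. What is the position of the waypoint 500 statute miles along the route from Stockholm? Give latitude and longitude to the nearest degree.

Write both endpoints as unit vectors p₁, p₂ with components (cos φ cos λ, cos φ sin λ, sin φ).
The central angle between the endpoints is δ = arccos(p₁·p₂) ≈ 0.534 rad (30.6°). The total great-circle distance is δ·R ≈ 0.534 × 3959 ≈ 2116 mi, so the target fraction is f = 500/2116 ≈ 0.236.
Interpolate at f ≈ 0.236 with slerp weights a = sin((1−f)δ)/sin δ ≈ 0.779, b = sin(fδ)/sin δ ≈ 0.247.
p = a·p₁ + b·p₂ ≈ (0.561, 0.235, 0.794); φ = arcsin(p_z) ≈ 52.53°, λ = atan2(p_y, p_x) ≈ 22.68°.

≈ 53°N, 23°E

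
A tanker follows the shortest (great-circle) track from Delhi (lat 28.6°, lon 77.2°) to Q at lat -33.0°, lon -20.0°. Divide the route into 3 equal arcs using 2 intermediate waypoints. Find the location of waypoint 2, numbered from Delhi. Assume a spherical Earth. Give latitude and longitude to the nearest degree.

≈ lat -15°, lon 15°

From cos δ = sin φ₁ sin φ₂ + cos φ₁ cos φ₂ cos Δλ, the central angle is δ ≈ 1.932 rad (110.7°).
Interpolate at f = 2/3 with slerp weights a = sin((1−f)δ)/sin δ ≈ 0.642, b = sin(fδ)/sin δ ≈ 1.026.
p = a·p₁ + b·p₂ ≈ (0.934, 0.255, -0.252); φ = arcsin(p_z) ≈ -14.59°, λ = atan2(p_y, p_x) ≈ 15.27°.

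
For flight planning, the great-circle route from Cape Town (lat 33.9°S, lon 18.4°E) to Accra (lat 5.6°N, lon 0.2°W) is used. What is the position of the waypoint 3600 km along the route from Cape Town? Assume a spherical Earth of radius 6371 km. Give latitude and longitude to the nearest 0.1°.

≈ lat 4.4°S, lon 4.0°E

From cos δ = sin φ₁ sin φ₂ + cos φ₁ cos φ₂ cos Δλ, the central angle is δ ≈ 0.755 rad (43.2°). The total great-circle distance is δ·R ≈ 0.755 × 6371 ≈ 4808 km, so the target fraction is f = 3600/4808 ≈ 0.749.
Interpolate at f ≈ 0.749 with slerp weights a = sin((1−f)δ)/sin δ ≈ 0.275, b = sin(fδ)/sin δ ≈ 0.782.
p = a·p₁ + b·p₂ ≈ (0.995, 0.069, -0.077); φ = arcsin(p_z) ≈ -4.43°, λ = atan2(p_y, p_x) ≈ 3.99°.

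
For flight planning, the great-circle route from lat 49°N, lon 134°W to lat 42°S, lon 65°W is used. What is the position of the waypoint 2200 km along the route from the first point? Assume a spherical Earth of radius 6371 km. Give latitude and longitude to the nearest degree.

≈ lat 34°N, lon 117°W

Convert each endpoint to a unit vector on the sphere (x = cos φ cos λ, y = cos φ sin λ, z = sin φ).
The central angle between the endpoints is δ = arccos(p₁·p₂) ≈ 1.907 rad (109.3°). The total great-circle distance is δ·R ≈ 1.907 × 6371 ≈ 12152 km, so the target fraction is f = 2200/12152 ≈ 0.181.
Interpolate at f ≈ 0.181 with slerp weights a = sin((1−f)δ)/sin δ ≈ 1.059, b = sin(fδ)/sin δ ≈ 0.359.
p = a·p₁ + b·p₂ ≈ (-0.370, -0.742, 0.560); φ = arcsin(p_z) ≈ 34.03°, λ = atan2(p_y, p_x) ≈ -116.53°.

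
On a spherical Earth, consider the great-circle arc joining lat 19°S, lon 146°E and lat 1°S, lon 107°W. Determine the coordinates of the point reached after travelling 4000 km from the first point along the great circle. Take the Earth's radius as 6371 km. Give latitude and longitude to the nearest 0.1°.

≈ lat 19.1°S, lon 175.9°W

Write both endpoints as unit vectors p₁, p₂ with components (cos φ cos λ, cos φ sin λ, sin φ).
The central angle between the endpoints is δ = arccos(p₁·p₂) ≈ 1.845 rad (105.7°). The total great-circle distance is δ·R ≈ 1.845 × 6371 ≈ 11754 km, so the target fraction is f = 4000/11754 ≈ 0.340.
Interpolate at f ≈ 0.340 with slerp weights a = sin((1−f)δ)/sin δ ≈ 0.974, b = sin(fδ)/sin δ ≈ 0.610.
p = a·p₁ + b·p₂ ≈ (-0.942, -0.068, -0.328); φ = arcsin(p_z) ≈ -19.14°, λ = atan2(p_y, p_x) ≈ -175.86°.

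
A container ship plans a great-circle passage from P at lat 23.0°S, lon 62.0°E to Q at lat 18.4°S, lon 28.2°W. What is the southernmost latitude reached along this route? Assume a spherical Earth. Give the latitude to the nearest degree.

The great circle lies in the plane with unit normal n̂ = (p₁ × p₂)/|p₁ × p₂|.
Here n̂_z ≈ -0.880; the vertex latitude is φ_max = arccos|n̂_z| ≈ 28.4°.
Check via Clairaut: cos φ_max = |cos φ₁| · sin C = cos(23.0°)·sin(107.1°) ≈ 0.880, again giving ≈ 28.4°.

≈ 28°S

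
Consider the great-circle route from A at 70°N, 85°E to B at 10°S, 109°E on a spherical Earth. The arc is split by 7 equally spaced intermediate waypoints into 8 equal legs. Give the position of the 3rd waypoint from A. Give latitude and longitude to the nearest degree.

Write both endpoints as unit vectors p₁, p₂ with components (cos φ cos λ, cos φ sin λ, sin φ).
The central angle between the endpoints is δ = arccos(p₁·p₂) ≈ 1.426 rad (81.7°).
Interpolate at f = 3/8 with slerp weights a = sin((1−f)δ)/sin δ ≈ 0.786, b = sin(fδ)/sin δ ≈ 0.515.
p = a·p₁ + b·p₂ ≈ (-0.142, 0.747, 0.649); φ = arcsin(p_z) ≈ 40.48°, λ = atan2(p_y, p_x) ≈ 100.73°.

≈ 40°N, 101°E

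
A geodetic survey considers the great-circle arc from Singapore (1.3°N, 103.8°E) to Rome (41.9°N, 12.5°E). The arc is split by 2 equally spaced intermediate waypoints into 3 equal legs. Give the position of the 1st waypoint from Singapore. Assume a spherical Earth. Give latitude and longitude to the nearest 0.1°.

≈ (20.7°N, 80.3°E)

From cos δ = sin φ₁ sin φ₂ + cos φ₁ cos φ₂ cos Δλ, the central angle is δ ≈ 1.573 rad (90.1°).
Interpolate at f = 1/3 with slerp weights a = sin((1−f)δ)/sin δ ≈ 0.867, b = sin(fδ)/sin δ ≈ 0.501.
p = a·p₁ + b·p₂ ≈ (0.157, 0.922, 0.354); φ = arcsin(p_z) ≈ 20.73°, λ = atan2(p_y, p_x) ≈ 80.33°.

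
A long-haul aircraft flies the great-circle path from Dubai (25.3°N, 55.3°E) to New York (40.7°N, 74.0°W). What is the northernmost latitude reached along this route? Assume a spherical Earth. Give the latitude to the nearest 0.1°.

≈ 57.5°N

The great circle lies in the plane with unit normal n̂ = (p₁ × p₂)/|p₁ × p₂|.
Here n̂_z ≈ -0.537; the vertex latitude is φ_max = arccos|n̂_z| ≈ 57.5°.
Check via Clairaut: cos φ_max = |cos φ₁| · sin C = cos(25.3°)·sin(36.4°) ≈ 0.537, again giving ≈ 57.5°.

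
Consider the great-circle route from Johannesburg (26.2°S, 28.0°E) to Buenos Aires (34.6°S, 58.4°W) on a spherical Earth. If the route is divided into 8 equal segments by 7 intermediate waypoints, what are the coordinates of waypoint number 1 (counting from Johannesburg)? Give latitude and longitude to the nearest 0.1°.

≈ 30.5°S, 18.9°E

Write both endpoints as unit vectors p₁, p₂ with components (cos φ cos λ, cos φ sin λ, sin φ).
The central angle between the endpoints is δ = arccos(p₁·p₂) ≈ 1.269 rad (72.7°).
Interpolate at f = 1/8 with slerp weights a = sin((1−f)δ)/sin δ ≈ 0.938, b = sin(fδ)/sin δ ≈ 0.165.
p = a·p₁ + b·p₂ ≈ (0.815, 0.279, -0.508); φ = arcsin(p_z) ≈ -30.54°, λ = atan2(p_y, p_x) ≈ 18.92°.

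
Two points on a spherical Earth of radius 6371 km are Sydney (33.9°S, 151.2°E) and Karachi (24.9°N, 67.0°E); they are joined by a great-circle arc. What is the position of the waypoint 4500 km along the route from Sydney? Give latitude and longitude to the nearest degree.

Write both endpoints as unit vectors p₁, p₂ with components (cos φ cos λ, cos φ sin λ, sin φ).
The central angle between the endpoints is δ = arccos(p₁·p₂) ≈ 1.730 rad (99.1°). The total great-circle distance is δ·R ≈ 1.730 × 6371 ≈ 11023 km, so the target fraction is f = 4500/11023 ≈ 0.408.
Interpolate at f ≈ 0.408 with slerp weights a = sin((1−f)δ)/sin δ ≈ 0.865, b = sin(fδ)/sin δ ≈ 0.657.
p = a·p₁ + b·p₂ ≈ (-0.396, 0.895, -0.206); φ = arcsin(p_z) ≈ -11.87°, λ = atan2(p_y, p_x) ≈ 113.89°.

≈ 12°S, 114°E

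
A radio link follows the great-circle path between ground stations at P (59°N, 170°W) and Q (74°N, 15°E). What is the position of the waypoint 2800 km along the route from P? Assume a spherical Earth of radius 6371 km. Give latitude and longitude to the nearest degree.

Convert each endpoint to a unit vector on the sphere (x = cos φ cos λ, y = cos φ sin λ, z = sin φ).
The central angle between the endpoints is δ = arccos(p₁·p₂) ≈ 0.820 rad (47.0°). The total great-circle distance is δ·R ≈ 0.820 × 6371 ≈ 5221 km, so the target fraction is f = 2800/5221 ≈ 0.536.
Interpolate at f ≈ 0.536 with slerp weights a = sin((1−f)δ)/sin δ ≈ 0.508, b = sin(fδ)/sin δ ≈ 0.582.
p = a·p₁ + b·p₂ ≈ (-0.102, -0.004, 0.995); φ = arcsin(p_z) ≈ 84.11°, λ = atan2(p_y, p_x) ≈ -177.84°.

≈ (84°N, 178°W)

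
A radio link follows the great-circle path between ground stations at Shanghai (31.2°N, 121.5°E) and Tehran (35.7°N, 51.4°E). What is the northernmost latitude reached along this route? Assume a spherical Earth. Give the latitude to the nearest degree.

≈ 39°N

The great circle lies in the plane with unit normal n̂ = (p₁ × p₂)/|p₁ × p₂|.
Here n̂_z ≈ -0.775; the vertex latitude is φ_max = arccos|n̂_z| ≈ 39.2°.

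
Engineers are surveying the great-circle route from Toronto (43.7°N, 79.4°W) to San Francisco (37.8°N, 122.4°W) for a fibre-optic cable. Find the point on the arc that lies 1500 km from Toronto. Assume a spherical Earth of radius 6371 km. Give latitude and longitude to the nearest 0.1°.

≈ 43.3°N, 98.0°W

The haversine formula gives a central angle δ ≈ 0.571 rad (32.7°) between the endpoints. The total great-circle distance is δ·R ≈ 0.571 × 6371 ≈ 3639 km, so the target fraction is f = 1500/3639 ≈ 0.412.
Interpolate at f ≈ 0.412 with slerp weights a = sin((1−f)δ)/sin δ ≈ 0.609, b = sin(fδ)/sin δ ≈ 0.431.
p = a·p₁ + b·p₂ ≈ (-0.102, -0.721, 0.686); φ = arcsin(p_z) ≈ 43.28°, λ = atan2(p_y, p_x) ≈ -98.02°.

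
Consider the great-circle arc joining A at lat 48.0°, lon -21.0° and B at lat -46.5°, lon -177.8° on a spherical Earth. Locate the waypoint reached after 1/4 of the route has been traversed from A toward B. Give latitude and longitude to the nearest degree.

≈ lat 32°, lon -72°

Write both endpoints as unit vectors p₁, p₂ with components (cos φ cos λ, cos φ sin λ, sin φ).
The central angle between the endpoints is δ = arccos(p₁·p₂) ≈ 2.867 rad (164.2°).
Interpolate at f = 1/4 with slerp weights a = sin((1−f)δ)/sin δ ≈ 3.082, b = sin(fδ)/sin δ ≈ 2.418.
p = a·p₁ + b·p₂ ≈ (0.261, -0.803, 0.536); φ = arcsin(p_z) ≈ 32.40°, λ = atan2(p_y, p_x) ≈ -71.96°.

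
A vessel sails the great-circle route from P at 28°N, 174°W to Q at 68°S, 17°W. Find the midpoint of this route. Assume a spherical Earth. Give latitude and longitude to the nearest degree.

From cos δ = sin φ₁ sin φ₂ + cos φ₁ cos φ₂ cos Δλ, the central angle is δ ≈ 2.403 rad (137.7°).
Interpolate at f = 1/2 with slerp weights a = sin((1−f)δ)/sin δ ≈ 1.386, b = sin(fδ)/sin δ ≈ 1.386.
p = a·p₁ + b·p₂ ≈ (-0.721, -0.280, -0.634); φ = arcsin(p_z) ≈ -39.38°, λ = atan2(p_y, p_x) ≈ -158.78°.

≈ 39°S, 159°W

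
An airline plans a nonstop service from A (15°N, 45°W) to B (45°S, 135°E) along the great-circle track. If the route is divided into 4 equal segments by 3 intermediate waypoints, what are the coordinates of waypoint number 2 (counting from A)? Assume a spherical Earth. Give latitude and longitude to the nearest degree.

≈ (60°S, 45°W)

Write both endpoints as unit vectors p₁, p₂ with components (cos φ cos λ, cos φ sin λ, sin φ).
The central angle between the endpoints is δ = arccos(p₁·p₂) ≈ 2.618 rad (150.0°).
Interpolate at f = 2/4 with slerp weights a = sin((1−f)δ)/sin δ ≈ 1.932, b = sin(fδ)/sin δ ≈ 1.932.
p = a·p₁ + b·p₂ ≈ (0.354, -0.354, -0.866); φ = arcsin(p_z) ≈ -60.00°, λ = atan2(p_y, p_x) ≈ -45.00°.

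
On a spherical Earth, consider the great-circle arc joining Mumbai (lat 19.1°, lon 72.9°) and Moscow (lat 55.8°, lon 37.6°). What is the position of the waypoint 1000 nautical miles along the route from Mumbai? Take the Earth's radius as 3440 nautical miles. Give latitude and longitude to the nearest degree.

From cos δ = sin φ₁ sin φ₂ + cos φ₁ cos φ₂ cos Δλ, the central angle is δ ≈ 0.790 rad (45.2°). The total great-circle distance is δ·R ≈ 0.790 × 3440 ≈ 2716 nmi, so the target fraction is f = 1000/2716 ≈ 0.368.
Interpolate at f ≈ 0.368 with slerp weights a = sin((1−f)δ)/sin δ ≈ 0.674, b = sin(fδ)/sin δ ≈ 0.404.
p = a·p₁ + b·p₂ ≈ (0.367, 0.747, 0.554); φ = arcsin(p_z) ≈ 33.66°, λ = atan2(p_y, p_x) ≈ 63.84°.

≈ lat 34°, lon 64°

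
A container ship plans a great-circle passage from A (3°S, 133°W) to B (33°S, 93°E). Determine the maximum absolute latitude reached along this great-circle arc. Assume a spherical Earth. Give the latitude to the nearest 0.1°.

The great circle lies in the plane with unit normal n̂ = (p₁ × p₂)/|p₁ × p₂|.
Here n̂_z ≈ -0.723; the vertex latitude is φ_max = arccos|n̂_z| ≈ 43.7°.
Check via Clairaut: cos φ_max = |cos φ₁| · sin C = cos(3.0°)·sin(133.6°) ≈ 0.723, again giving ≈ 43.7°.

≈ 43.7°S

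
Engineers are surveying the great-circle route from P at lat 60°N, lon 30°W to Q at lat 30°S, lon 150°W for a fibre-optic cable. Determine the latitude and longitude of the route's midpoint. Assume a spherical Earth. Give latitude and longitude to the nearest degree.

Convert each endpoint to a unit vector on the sphere (x = cos φ cos λ, y = cos φ sin λ, z = sin φ).
The central angle between the endpoints is δ = arccos(p₁·p₂) ≈ 2.278 rad (130.5°).
Interpolate at f = 1/2 with slerp weights a = sin((1−f)δ)/sin δ ≈ 1.194, b = sin(fδ)/sin δ ≈ 1.194.
p = a·p₁ + b·p₂ ≈ (-0.379, -0.816, 0.437); φ = arcsin(p_z) ≈ 25.92°, λ = atan2(p_y, p_x) ≈ -114.90°.

≈ lat 26°N, lon 115°W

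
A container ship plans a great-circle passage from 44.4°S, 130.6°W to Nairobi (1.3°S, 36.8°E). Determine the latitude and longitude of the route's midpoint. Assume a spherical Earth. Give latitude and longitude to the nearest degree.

≈ 65°S, 10°E

Convert each endpoint to a unit vector on the sphere (x = cos φ cos λ, y = cos φ sin λ, z = sin φ).
The central angle between the endpoints is δ = arccos(p₁·p₂) ≈ 2.320 rad (132.9°).
Interpolate at f = 1/2 with slerp weights a = sin((1−f)δ)/sin δ ≈ 1.252, b = sin(fδ)/sin δ ≈ 1.252.
p = a·p₁ + b·p₂ ≈ (0.420, 0.071, -0.905); φ = arcsin(p_z) ≈ -64.78°, λ = atan2(p_y, p_x) ≈ 9.54°.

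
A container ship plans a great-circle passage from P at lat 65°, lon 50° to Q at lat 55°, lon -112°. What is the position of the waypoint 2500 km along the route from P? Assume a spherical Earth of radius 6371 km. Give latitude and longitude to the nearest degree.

≈ lat 85°, lon -7°

Write both endpoints as unit vectors p₁, p₂ with components (cos φ cos λ, cos φ sin λ, sin φ).
The central angle between the endpoints is δ = arccos(p₁·p₂) ≈ 1.033 rad (59.2°). The total great-circle distance is δ·R ≈ 1.033 × 6371 ≈ 6584 km, so the target fraction is f = 2500/6584 ≈ 0.380.
Interpolate at f ≈ 0.380 with slerp weights a = sin((1−f)δ)/sin δ ≈ 0.696, b = sin(fδ)/sin δ ≈ 0.445.
p = a·p₁ + b·p₂ ≈ (0.093, -0.011, 0.996); φ = arcsin(p_z) ≈ 84.60°, λ = atan2(p_y, p_x) ≈ -6.93°.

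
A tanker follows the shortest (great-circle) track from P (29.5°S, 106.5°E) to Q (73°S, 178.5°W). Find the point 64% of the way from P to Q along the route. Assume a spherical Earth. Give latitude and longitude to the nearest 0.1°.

≈ (62.3°S, 132.1°E)

Convert each endpoint to a unit vector on the sphere (x = cos φ cos λ, y = cos φ sin λ, z = sin φ).
The central angle between the endpoints is δ = arccos(p₁·p₂) ≈ 1.004 rad (57.5°).
Interpolate at f = 0.64 with slerp weights a = sin((1−f)δ)/sin δ ≈ 0.419, b = sin(fδ)/sin δ ≈ 0.710.
p = a·p₁ + b·p₂ ≈ (-0.311, 0.344, -0.886); φ = arcsin(p_z) ≈ -62.34°, λ = atan2(p_y, p_x) ≈ 132.11°.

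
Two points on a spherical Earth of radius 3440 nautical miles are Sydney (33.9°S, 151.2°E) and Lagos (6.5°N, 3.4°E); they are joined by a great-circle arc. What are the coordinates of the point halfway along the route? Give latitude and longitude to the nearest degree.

Write both endpoints as unit vectors p₁, p₂ with components (cos φ cos λ, cos φ sin λ, sin φ).
The central angle between the endpoints is δ = arccos(p₁·p₂) ≈ 2.436 rad (139.6°).
Interpolate at f = 1/2 with slerp weights a = sin((1−f)δ)/sin δ ≈ 1.446, b = sin(fδ)/sin δ ≈ 1.446.
p = a·p₁ + b·p₂ ≈ (0.383, 0.664, -0.643); φ = arcsin(p_z) ≈ -40.01°, λ = atan2(p_y, p_x) ≈ 60.04°.

≈ 40°S, 60°E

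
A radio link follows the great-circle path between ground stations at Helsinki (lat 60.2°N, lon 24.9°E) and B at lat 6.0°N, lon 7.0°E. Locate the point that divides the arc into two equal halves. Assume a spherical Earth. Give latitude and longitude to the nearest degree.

≈ lat 33°N, lon 13°E

From cos δ = sin φ₁ sin φ₂ + cos φ₁ cos φ₂ cos Δλ, the central angle is δ ≈ 0.975 rad (55.9°).
Interpolate at f = 1/2 with slerp weights a = sin((1−f)δ)/sin δ ≈ 0.566, b = sin(fδ)/sin δ ≈ 0.566.
p = a·p₁ + b·p₂ ≈ (0.814, 0.187, 0.550); φ = arcsin(p_z) ≈ 33.39°, λ = atan2(p_y, p_x) ≈ 12.94°.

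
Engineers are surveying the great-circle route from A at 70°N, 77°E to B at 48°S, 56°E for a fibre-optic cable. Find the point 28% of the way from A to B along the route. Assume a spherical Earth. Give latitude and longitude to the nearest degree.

≈ 37°N, 66°E

Convert each endpoint to a unit vector on the sphere (x = cos φ cos λ, y = cos φ sin λ, z = sin φ).
The central angle between the endpoints is δ = arccos(p₁·p₂) ≈ 2.077 rad (119.0°).
Interpolate at f = 0.28 with slerp weights a = sin((1−f)δ)/sin δ ≈ 1.140, b = sin(fδ)/sin δ ≈ 0.628.
p = a·p₁ + b·p₂ ≈ (0.323, 0.728, 0.605); φ = arcsin(p_z) ≈ 37.20°, λ = atan2(p_y, p_x) ≈ 66.10°.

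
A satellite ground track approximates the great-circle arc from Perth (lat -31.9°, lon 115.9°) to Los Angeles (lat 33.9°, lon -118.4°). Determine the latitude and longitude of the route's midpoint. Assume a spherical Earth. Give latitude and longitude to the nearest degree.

From cos δ = sin φ₁ sin φ₂ + cos φ₁ cos φ₂ cos Δλ, the central angle is δ ≈ 2.355 rad (134.9°).
Interpolate at f = 1/2 with slerp weights a = sin((1−f)δ)/sin δ ≈ 1.304, b = sin(fδ)/sin δ ≈ 1.304.
p = a·p₁ + b·p₂ ≈ (-0.998, 0.044, 0.038); φ = arcsin(p_z) ≈ 2.19°, λ = atan2(p_y, p_x) ≈ 177.49°.

≈ lat 2°, lon 177°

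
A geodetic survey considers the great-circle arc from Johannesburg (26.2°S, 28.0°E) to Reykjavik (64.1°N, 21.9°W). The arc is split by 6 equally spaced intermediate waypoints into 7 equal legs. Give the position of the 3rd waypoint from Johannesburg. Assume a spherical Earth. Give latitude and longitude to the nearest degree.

Convert each endpoint to a unit vector on the sphere (x = cos φ cos λ, y = cos φ sin λ, z = sin φ).
The central angle between the endpoints is δ = arccos(p₁·p₂) ≈ 1.716 rad (98.3°).
Interpolate at f = 3/7 with slerp weights a = sin((1−f)δ)/sin δ ≈ 0.840, b = sin(fδ)/sin δ ≈ 0.678.
p = a·p₁ + b·p₂ ≈ (0.940, 0.243, 0.239); φ = arcsin(p_z) ≈ 13.84°, λ = atan2(p_y, p_x) ≈ 14.51°.

≈ 14°N, 15°E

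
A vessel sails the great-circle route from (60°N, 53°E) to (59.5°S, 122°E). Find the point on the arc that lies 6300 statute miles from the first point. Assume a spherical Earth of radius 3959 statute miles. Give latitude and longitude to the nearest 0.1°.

≈ (24.0°S, 96.4°E)

From cos δ = sin φ₁ sin φ₂ + cos φ₁ cos φ₂ cos Δλ, the central angle is δ ≈ 2.285 rad (130.9°). The total great-circle distance is δ·R ≈ 2.285 × 3959 ≈ 9048 mi, so the target fraction is f = 6300/9048 ≈ 0.696.
Interpolate at f ≈ 0.696 with slerp weights a = sin((1−f)δ)/sin δ ≈ 0.847, b = sin(fδ)/sin δ ≈ 1.324.
p = a·p₁ + b·p₂ ≈ (-0.101, 0.908, -0.407); φ = arcsin(p_z) ≈ -24.02°, λ = atan2(p_y, p_x) ≈ 96.36°.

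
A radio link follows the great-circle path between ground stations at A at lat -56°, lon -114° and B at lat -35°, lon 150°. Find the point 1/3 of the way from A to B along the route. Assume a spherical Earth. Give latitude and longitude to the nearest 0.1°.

≈ lat -59.3°, lon -154.5°

Convert each endpoint to a unit vector on the sphere (x = cos φ cos λ, y = cos φ sin λ, z = sin φ).
The central angle between the endpoints is δ = arccos(p₁·p₂) ≈ 1.129 rad (64.7°).
Interpolate at f = 1/3 with slerp weights a = sin((1−f)δ)/sin δ ≈ 0.756, b = sin(fδ)/sin δ ≈ 0.407.
p = a·p₁ + b·p₂ ≈ (-0.460, -0.220, -0.860); φ = arcsin(p_z) ≈ -59.33°, λ = atan2(p_y, p_x) ≈ -154.48°.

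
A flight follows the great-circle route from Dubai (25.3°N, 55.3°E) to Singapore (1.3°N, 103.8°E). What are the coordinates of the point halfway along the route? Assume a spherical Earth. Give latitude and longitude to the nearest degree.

Write both endpoints as unit vectors p₁, p₂ with components (cos φ cos λ, cos φ sin λ, sin φ).
The central angle between the endpoints is δ = arccos(p₁·p₂) ≈ 0.916 rad (52.5°).
Interpolate at f = 1/2 with slerp weights a = sin((1−f)δ)/sin δ ≈ 0.558, b = sin(fδ)/sin δ ≈ 0.558.
p = a·p₁ + b·p₂ ≈ (0.154, 0.956, 0.251); φ = arcsin(p_z) ≈ 14.53°, λ = atan2(p_y, p_x) ≈ 80.85°.

≈ (15°N, 81°E)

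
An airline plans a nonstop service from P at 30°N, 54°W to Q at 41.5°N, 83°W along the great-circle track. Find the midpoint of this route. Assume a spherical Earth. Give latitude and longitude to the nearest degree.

From cos δ = sin φ₁ sin φ₂ + cos φ₁ cos φ₂ cos Δλ, the central angle is δ ≈ 0.454 rad (26.0°).
Interpolate at f = 1/2 with slerp weights a = sin((1−f)δ)/sin δ ≈ 0.513, b = sin(fδ)/sin δ ≈ 0.513.
p = a·p₁ + b·p₂ ≈ (0.308, -0.741, 0.597); φ = arcsin(p_z) ≈ 36.63°, λ = atan2(p_y, p_x) ≈ -67.43°.

≈ 37°N, 67°W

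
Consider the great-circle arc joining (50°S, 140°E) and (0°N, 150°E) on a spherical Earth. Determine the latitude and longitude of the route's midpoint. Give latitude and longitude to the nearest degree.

The haversine formula gives a central angle δ ≈ 0.885 rad (50.7°) between the endpoints.
Interpolate at f = 1/2 with slerp weights a = sin((1−f)δ)/sin δ ≈ 0.553, b = sin(fδ)/sin δ ≈ 0.553.
p = a·p₁ + b·p₂ ≈ (-0.752, 0.505, -0.424); φ = arcsin(p_z) ≈ -25.08°, λ = atan2(p_y, p_x) ≈ 146.09°.

≈ (25°S, 146°E)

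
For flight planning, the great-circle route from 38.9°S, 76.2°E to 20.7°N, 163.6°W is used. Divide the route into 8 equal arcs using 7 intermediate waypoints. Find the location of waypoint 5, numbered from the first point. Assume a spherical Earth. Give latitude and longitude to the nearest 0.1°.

≈ 8.1°S, 158.3°E

From cos δ = sin φ₁ sin φ₂ + cos φ₁ cos φ₂ cos Δλ, the central angle is δ ≈ 2.200 rad (126.0°).
Interpolate at f = 5/8 with slerp weights a = sin((1−f)δ)/sin δ ≈ 0.908, b = sin(fδ)/sin δ ≈ 1.213.
p = a·p₁ + b·p₂ ≈ (-0.920, 0.366, -0.142); φ = arcsin(p_z) ≈ -8.14°, λ = atan2(p_y, p_x) ≈ 158.30°.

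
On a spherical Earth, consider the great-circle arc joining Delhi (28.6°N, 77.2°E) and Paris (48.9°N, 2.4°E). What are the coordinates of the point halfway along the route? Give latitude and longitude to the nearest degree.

≈ 45°N, 46°E

Write both endpoints as unit vectors p₁, p₂ with components (cos φ cos λ, cos φ sin λ, sin φ).
The central angle between the endpoints is δ = arccos(p₁·p₂) ≈ 1.033 rad (59.2°).
Interpolate at f = 1/2 with slerp weights a = sin((1−f)δ)/sin δ ≈ 0.575, b = sin(fδ)/sin δ ≈ 0.575.
p = a·p₁ + b·p₂ ≈ (0.490, 0.508, 0.709); φ = arcsin(p_z) ≈ 45.12°, λ = atan2(p_y, p_x) ≈ 46.07°.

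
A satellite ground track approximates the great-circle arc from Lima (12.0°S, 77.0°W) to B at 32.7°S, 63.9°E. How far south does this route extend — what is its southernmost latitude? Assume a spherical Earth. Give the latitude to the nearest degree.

The great circle lies in the plane with unit normal n̂ = (p₁ × p₂)/|p₁ × p₂|.
Here n̂_z ≈ +0.611; the vertex latitude is φ_max = arccos|n̂_z| ≈ 52.4°.
Check via Clairaut: cos φ_max = |cos φ₁| · sin C = cos(12.0°)·sin(141.4°) ≈ 0.611, again giving ≈ 52.4°.

≈ 52°S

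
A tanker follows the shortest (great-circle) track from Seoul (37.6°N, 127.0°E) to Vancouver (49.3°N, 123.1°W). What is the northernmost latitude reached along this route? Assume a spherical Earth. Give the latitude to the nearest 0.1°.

The great circle lies in the plane with unit normal n̂ = (p₁ × p₂)/|p₁ × p₂|.
Here n̂_z ≈ +0.507; the vertex latitude is φ_max = arccos|n̂_z| ≈ 59.5°.

≈ 59.5°N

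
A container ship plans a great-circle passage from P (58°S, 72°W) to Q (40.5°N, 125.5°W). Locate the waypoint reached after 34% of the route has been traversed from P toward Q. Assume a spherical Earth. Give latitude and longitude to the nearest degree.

From cos δ = sin φ₁ sin φ₂ + cos φ₁ cos φ₂ cos Δλ, the central angle is δ ≈ 1.887 rad (108.1°).
Interpolate at f = 0.34 with slerp weights a = sin((1−f)δ)/sin δ ≈ 0.997, b = sin(fδ)/sin δ ≈ 0.630.
p = a·p₁ + b·p₂ ≈ (-0.115, -0.892, -0.437); φ = arcsin(p_z) ≈ -25.88°, λ = atan2(p_y, p_x) ≈ -97.33°.

≈ (26°S, 97°W)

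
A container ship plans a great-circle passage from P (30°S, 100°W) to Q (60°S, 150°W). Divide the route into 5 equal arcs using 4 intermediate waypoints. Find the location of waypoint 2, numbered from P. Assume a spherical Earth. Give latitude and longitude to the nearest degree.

≈ (44°S, 114°W)

Write both endpoints as unit vectors p₁, p₂ with components (cos φ cos λ, cos φ sin λ, sin φ).
The central angle between the endpoints is δ = arccos(p₁·p₂) ≈ 0.779 rad (44.7°).
Interpolate at f = 2/5 with slerp weights a = sin((1−f)δ)/sin δ ≈ 0.641, b = sin(fδ)/sin δ ≈ 0.436.
p = a·p₁ + b·p₂ ≈ (-0.285, -0.656, -0.699); φ = arcsin(p_z) ≈ -44.32°, λ = atan2(p_y, p_x) ≈ -113.51°.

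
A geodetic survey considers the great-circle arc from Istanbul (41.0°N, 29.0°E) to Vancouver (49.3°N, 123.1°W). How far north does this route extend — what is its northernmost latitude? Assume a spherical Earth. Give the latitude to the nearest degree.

The great circle lies in the plane with unit normal n̂ = (p₁ × p₂)/|p₁ × p₂|.
Here n̂_z ≈ -0.231; the vertex latitude is φ_max = arccos|n̂_z| ≈ 76.7°.

≈ 77°N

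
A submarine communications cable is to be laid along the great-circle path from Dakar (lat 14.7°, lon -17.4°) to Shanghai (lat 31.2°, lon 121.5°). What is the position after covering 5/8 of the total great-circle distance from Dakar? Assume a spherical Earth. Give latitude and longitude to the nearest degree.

Write both endpoints as unit vectors p₁, p₂ with components (cos φ cos λ, cos φ sin λ, sin φ).
The central angle between the endpoints is δ = arccos(p₁·p₂) ≈ 2.085 rad (119.5°).
Interpolate at f = 5/8 with slerp weights a = sin((1−f)δ)/sin δ ≈ 0.809, b = sin(fδ)/sin δ ≈ 1.108.
p = a·p₁ + b·p₂ ≈ (0.252, 0.574, 0.779); φ = arcsin(p_z) ≈ 51.19°, λ = atan2(p_y, p_x) ≈ 66.29°.

≈ lat 51°, lon 66°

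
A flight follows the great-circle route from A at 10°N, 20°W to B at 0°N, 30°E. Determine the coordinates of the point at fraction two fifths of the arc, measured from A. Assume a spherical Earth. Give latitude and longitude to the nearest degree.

≈ 7°N, 0°E

Convert each endpoint to a unit vector on the sphere (x = cos φ cos λ, y = cos φ sin λ, z = sin φ).
The central angle between the endpoints is δ = arccos(p₁·p₂) ≈ 0.885 rad (50.7°).
Interpolate at f = 2/5 with slerp weights a = sin((1−f)δ)/sin δ ≈ 0.654, b = sin(fδ)/sin δ ≈ 0.448.
p = a·p₁ + b·p₂ ≈ (0.994, 0.004, 0.114); φ = arcsin(p_z) ≈ 6.52°, λ = atan2(p_y, p_x) ≈ 0.21°.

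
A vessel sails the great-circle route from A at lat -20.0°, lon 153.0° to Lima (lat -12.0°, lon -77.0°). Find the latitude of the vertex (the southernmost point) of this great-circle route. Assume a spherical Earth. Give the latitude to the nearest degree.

≈ -34°

The great circle lies in the plane with unit normal n̂ = (p₁ × p₂)/|p₁ × p₂|.
Here n̂_z ≈ +0.824; the vertex latitude is φ_max = arccos|n̂_z| ≈ 34.5°.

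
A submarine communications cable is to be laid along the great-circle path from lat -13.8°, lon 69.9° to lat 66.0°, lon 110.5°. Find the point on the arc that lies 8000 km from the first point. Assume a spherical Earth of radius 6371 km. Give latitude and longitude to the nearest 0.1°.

≈ lat 54.7°, lon 95.8°

Convert each endpoint to a unit vector on the sphere (x = cos φ cos λ, y = cos φ sin λ, z = sin φ).
The central angle between the endpoints is δ = arccos(p₁·p₂) ≈ 1.489 rad (85.3°). The total great-circle distance is δ·R ≈ 1.489 × 6371 ≈ 9485 km, so the target fraction is f = 8000/9485 ≈ 0.843.
Interpolate at f ≈ 0.843 with slerp weights a = sin((1−f)δ)/sin δ ≈ 0.232, b = sin(fδ)/sin δ ≈ 0.954.
p = a·p₁ + b·p₂ ≈ (-0.059, 0.575, 0.816); φ = arcsin(p_z) ≈ 54.71°, λ = atan2(p_y, p_x) ≈ 95.82°.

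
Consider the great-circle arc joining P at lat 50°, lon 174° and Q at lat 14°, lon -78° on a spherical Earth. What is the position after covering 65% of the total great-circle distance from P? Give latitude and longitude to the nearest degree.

≈ lat 38°, lon -102°

Write both endpoints as unit vectors p₁, p₂ with components (cos φ cos λ, cos φ sin λ, sin φ).
The central angle between the endpoints is δ = arccos(p₁·p₂) ≈ 1.578 rad (90.4°).
Interpolate at f = 0.65 with slerp weights a = sin((1−f)δ)/sin δ ≈ 0.525, b = sin(fδ)/sin δ ≈ 0.855.
p = a·p₁ + b·p₂ ≈ (-0.163, -0.776, 0.609); φ = arcsin(p_z) ≈ 37.51°, λ = atan2(p_y, p_x) ≈ -101.85°.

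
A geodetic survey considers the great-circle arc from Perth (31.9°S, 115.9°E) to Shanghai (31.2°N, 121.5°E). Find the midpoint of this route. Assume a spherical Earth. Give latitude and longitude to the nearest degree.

Convert each endpoint to a unit vector on the sphere (x = cos φ cos λ, y = cos φ sin λ, z = sin φ).
The central angle between the endpoints is δ = arccos(p₁·p₂) ≈ 1.105 rad (63.3°).
Interpolate at f = 1/2 with slerp weights a = sin((1−f)δ)/sin δ ≈ 0.587, b = sin(fδ)/sin δ ≈ 0.587.
p = a·p₁ + b·p₂ ≈ (-0.480, 0.877, -0.006); φ = arcsin(p_z) ≈ -0.35°, λ = atan2(p_y, p_x) ≈ 118.71°.

≈ 0°N, 119°E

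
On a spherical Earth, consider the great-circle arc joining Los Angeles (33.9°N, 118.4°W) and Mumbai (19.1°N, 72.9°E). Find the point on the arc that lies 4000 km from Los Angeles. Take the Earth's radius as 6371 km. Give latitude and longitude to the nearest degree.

Convert each endpoint to a unit vector on the sphere (x = cos φ cos λ, y = cos φ sin λ, z = sin φ).
The central angle between the endpoints is δ = arccos(p₁·p₂) ≈ 2.198 rad (125.9°). The total great-circle distance is δ·R ≈ 2.198 × 6371 ≈ 14001 km, so the target fraction is f = 4000/14001 ≈ 0.286.
Interpolate at f ≈ 0.286 with slerp weights a = sin((1−f)δ)/sin δ ≈ 1.235, b = sin(fδ)/sin δ ≈ 0.725.
p = a·p₁ + b·p₂ ≈ (-0.286, -0.246, 0.926); φ = arcsin(p_z) ≈ 67.82°, λ = atan2(p_y, p_x) ≈ -139.24°.

≈ (68°N, 139°W)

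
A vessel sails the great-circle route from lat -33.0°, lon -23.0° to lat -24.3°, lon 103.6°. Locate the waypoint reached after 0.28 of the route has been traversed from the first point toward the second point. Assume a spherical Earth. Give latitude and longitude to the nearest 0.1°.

Convert each endpoint to a unit vector on the sphere (x = cos φ cos λ, y = cos φ sin λ, z = sin φ).
The central angle between the endpoints is δ = arccos(p₁·p₂) ≈ 1.805 rad (103.4°).
Interpolate at f = 0.28 with slerp weights a = sin((1−f)δ)/sin δ ≈ 0.990, b = sin(fδ)/sin δ ≈ 0.498.
p = a·p₁ + b·p₂ ≈ (0.658, 0.116, -0.744); φ = arcsin(p_z) ≈ -48.08°, λ = atan2(p_y, p_x) ≈ 10.02°.

≈ lat -48.1°, lon 10.0°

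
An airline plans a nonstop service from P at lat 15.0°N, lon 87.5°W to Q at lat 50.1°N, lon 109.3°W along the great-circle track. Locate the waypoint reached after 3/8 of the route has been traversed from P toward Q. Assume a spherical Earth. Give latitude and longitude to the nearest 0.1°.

Convert each endpoint to a unit vector on the sphere (x = cos φ cos λ, y = cos φ sin λ, z = sin φ).
The central angle between the endpoints is δ = arccos(p₁·p₂) ≈ 0.686 rad (39.3°).
Interpolate at f = 3/8 with slerp weights a = sin((1−f)δ)/sin δ ≈ 0.656, b = sin(fδ)/sin δ ≈ 0.402.
p = a·p₁ + b·p₂ ≈ (-0.057, -0.876, 0.478); φ = arcsin(p_z) ≈ 28.55°, λ = atan2(p_y, p_x) ≈ -93.75°.

≈ lat 28.6°N, lon 93.8°W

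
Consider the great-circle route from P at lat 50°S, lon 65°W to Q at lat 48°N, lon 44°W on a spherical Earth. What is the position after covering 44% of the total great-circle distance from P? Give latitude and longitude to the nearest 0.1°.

Write both endpoints as unit vectors p₁, p₂ with components (cos φ cos λ, cos φ sin λ, sin φ).
The central angle between the endpoints is δ = arccos(p₁·p₂) ≈ 1.739 rad (99.7°).
Interpolate at f = 0.44 with slerp weights a = sin((1−f)δ)/sin δ ≈ 0.839, b = sin(fδ)/sin δ ≈ 0.703.
p = a·p₁ + b·p₂ ≈ (0.566, -0.815, -0.121); φ = arcsin(p_z) ≈ -6.92°, λ = atan2(p_y, p_x) ≈ -55.23°.

≈ lat 6.9°S, lon 55.2°W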